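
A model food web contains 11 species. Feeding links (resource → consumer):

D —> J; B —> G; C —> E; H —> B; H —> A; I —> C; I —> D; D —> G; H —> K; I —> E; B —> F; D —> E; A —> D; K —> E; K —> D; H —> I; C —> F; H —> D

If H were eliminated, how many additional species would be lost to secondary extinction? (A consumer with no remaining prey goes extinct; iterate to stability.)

Remove H.
Round 1: A (all prey gone), I (all prey gone), B (all prey gone), K (all prey gone) → extinct.
Round 2: D (all prey gone), C (all prey gone) → extinct.
Round 3: F (all prey gone), E (all prey gone), G (all prey gone), J (all prey gone) → extinct.
No further losses. Total secondary extinctions: 10.

10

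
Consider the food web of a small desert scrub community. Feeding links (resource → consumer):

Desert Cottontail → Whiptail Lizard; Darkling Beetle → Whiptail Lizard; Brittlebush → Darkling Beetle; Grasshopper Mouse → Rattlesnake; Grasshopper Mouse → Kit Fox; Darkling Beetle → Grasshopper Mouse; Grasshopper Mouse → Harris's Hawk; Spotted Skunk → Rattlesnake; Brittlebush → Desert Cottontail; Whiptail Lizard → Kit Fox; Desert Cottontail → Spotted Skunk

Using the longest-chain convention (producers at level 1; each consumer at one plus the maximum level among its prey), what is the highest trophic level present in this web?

4

Producers (level 1): Brittlebush.
Brittlebush → Desert Cottontail → Spotted Skunk → Rattlesnake gives Rattlesnake level 4.
No species has a prey at level 4, so no species reaches level 5.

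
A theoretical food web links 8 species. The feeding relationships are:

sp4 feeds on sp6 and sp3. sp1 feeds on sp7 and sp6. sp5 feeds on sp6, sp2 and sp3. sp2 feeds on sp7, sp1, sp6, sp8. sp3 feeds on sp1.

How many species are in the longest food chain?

4 species

One longest chain: sp6 → sp1 → sp3 → sp4.
It has 4 species and 3 links.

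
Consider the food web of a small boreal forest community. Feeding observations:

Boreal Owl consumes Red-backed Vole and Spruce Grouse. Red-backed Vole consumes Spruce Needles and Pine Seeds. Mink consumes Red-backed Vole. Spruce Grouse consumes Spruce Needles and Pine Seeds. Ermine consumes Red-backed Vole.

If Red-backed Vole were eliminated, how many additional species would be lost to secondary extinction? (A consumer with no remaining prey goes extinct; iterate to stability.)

2

Remove Red-backed Vole.
Round 1: Mink (all prey gone), Ermine (all prey gone) → extinct.
No further losses. Total secondary extinctions: 2.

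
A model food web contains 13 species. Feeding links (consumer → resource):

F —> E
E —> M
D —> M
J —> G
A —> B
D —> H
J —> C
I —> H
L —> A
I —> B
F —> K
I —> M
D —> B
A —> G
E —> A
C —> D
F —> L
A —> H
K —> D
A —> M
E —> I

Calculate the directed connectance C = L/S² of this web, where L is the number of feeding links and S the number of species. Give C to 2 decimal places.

C = 0.12

The web has S = 13 species and L = 21 feeding links.
C = L / S² = 21 / 169 = 0.1243 ≈ 0.12.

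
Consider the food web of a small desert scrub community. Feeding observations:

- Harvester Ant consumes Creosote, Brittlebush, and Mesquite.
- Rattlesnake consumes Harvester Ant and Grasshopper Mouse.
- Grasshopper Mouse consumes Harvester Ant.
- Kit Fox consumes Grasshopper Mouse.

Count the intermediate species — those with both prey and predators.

Intermediate species (has both prey and predators): Harvester Ant, Grasshopper Mouse.
Count: 2.

2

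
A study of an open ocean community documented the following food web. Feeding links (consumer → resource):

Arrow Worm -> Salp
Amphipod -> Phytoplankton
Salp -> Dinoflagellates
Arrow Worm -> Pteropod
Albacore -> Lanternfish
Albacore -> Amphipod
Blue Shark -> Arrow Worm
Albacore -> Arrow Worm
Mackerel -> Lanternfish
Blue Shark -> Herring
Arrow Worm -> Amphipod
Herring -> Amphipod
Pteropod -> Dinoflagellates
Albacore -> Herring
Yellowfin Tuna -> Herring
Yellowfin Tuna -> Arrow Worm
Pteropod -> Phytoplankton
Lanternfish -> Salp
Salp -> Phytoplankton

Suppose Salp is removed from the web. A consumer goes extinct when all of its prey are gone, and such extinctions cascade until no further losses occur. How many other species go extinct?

2

Remove Salp.
Round 1: Lanternfish (all prey gone) → extinct.
Round 2: Mackerel (all prey gone) → extinct.
No further losses. Total secondary extinctions: 2.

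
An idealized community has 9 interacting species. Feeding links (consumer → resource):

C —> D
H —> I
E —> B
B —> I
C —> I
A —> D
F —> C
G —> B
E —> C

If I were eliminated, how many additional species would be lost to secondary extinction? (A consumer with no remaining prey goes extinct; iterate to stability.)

3

Remove I.
Round 1: B (all prey gone), H (all prey gone) → extinct.
Round 2: G (all prey gone) → extinct.
No further losses. Total secondary extinctions: 3.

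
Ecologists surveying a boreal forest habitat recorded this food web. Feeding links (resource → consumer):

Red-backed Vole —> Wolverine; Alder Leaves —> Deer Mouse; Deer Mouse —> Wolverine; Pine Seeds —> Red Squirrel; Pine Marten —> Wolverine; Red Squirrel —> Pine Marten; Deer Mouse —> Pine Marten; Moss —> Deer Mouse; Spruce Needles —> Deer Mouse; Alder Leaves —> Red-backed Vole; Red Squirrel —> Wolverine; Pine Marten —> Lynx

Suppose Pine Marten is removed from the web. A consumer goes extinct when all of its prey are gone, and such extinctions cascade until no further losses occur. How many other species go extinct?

1

Remove Pine Marten.
Round 1: Lynx (all prey gone) → extinct.
No further losses. Total secondary extinctions: 1.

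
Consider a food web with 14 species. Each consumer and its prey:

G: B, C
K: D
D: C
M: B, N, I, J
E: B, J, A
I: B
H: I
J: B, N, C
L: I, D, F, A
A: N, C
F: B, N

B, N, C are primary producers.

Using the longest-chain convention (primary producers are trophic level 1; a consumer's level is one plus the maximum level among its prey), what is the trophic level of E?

N is a producer → level 1.
A eats N (level 1); other prey at levels: C 1 → level 2.
E eats A (level 2); other prey at levels: B 1, J 2 → level 3.

Trophic level 3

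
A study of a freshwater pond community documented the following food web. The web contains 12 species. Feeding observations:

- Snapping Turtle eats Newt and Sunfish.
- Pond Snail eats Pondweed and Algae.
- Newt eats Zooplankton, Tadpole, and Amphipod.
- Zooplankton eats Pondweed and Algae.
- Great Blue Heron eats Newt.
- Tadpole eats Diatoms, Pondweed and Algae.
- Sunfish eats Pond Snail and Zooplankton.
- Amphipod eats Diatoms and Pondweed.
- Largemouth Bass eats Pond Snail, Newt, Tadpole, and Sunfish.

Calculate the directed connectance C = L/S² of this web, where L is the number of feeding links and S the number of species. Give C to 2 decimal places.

The web has S = 12 species and L = 21 feeding links.
C = L / S² = 21 / 144 = 0.1458 ≈ 0.15.

C = 0.15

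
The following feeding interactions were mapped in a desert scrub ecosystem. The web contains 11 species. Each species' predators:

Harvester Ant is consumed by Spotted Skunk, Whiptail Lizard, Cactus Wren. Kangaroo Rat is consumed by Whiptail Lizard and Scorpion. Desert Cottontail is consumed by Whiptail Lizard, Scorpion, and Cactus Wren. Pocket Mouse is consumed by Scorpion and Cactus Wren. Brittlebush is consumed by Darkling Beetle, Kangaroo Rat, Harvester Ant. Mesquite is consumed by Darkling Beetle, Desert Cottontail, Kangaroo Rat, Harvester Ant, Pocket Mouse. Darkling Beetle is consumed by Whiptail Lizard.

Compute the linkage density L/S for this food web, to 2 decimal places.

L/S = 1.73

There are L = 19 links among S = 11 species.
L/S = 19/11 = 1.7273 ≈ 1.73.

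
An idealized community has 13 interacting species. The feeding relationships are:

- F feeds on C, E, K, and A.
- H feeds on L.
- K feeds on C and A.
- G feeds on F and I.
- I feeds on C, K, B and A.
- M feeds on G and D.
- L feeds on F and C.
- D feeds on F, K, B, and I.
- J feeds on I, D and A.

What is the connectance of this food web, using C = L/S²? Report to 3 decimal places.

C = 0.142

The web has S = 13 species and L = 24 feeding links.
C = L / S² = 24 / 169 = 0.1420 ≈ 0.142.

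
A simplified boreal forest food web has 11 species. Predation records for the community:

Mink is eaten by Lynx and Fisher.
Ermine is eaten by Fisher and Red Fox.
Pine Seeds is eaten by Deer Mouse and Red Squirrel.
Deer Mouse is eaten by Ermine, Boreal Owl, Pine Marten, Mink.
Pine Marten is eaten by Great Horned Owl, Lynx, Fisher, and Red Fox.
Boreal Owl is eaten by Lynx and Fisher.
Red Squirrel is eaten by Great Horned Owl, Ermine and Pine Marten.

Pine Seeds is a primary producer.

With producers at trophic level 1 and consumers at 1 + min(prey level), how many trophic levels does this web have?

4

Producers (level 1): Pine Seeds.
Following each consumer down to its lowest-level prey: Pine Seeds → Deer Mouse → Boreal Owl → Fisher (levels 1 through 4).
All prey of Fisher (Boreal Owl 3, Mink 3, Ermine 3, Pine Marten 3) are at level 3 or above, so Fisher is at level 1 + 3 = 4.
Every consumer has at least one prey at level 3 or below, so none exceeds level 4.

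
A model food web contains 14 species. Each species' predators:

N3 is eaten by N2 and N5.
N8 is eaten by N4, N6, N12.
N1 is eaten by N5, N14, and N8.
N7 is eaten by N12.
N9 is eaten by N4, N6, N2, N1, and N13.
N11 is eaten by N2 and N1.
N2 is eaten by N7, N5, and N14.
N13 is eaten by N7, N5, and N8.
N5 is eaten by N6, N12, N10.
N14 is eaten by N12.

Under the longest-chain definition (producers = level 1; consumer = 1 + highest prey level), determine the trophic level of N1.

Trophic level 2

N11 is a producer → level 1.
N1 eats N11 (level 1); other prey at levels: N9 1 → level 2.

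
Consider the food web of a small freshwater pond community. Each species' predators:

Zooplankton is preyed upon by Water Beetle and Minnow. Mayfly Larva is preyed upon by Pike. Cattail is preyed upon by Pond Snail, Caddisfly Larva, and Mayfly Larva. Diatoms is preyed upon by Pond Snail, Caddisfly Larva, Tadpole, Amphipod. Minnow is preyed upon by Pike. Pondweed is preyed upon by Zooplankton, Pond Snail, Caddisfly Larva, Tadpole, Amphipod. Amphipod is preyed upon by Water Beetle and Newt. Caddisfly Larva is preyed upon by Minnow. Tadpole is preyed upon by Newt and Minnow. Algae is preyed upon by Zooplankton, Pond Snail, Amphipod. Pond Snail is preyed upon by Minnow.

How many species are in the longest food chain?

4 species

One longest chain: Diatoms → Tadpole → Minnow → Pike.
It has 4 species and 3 links.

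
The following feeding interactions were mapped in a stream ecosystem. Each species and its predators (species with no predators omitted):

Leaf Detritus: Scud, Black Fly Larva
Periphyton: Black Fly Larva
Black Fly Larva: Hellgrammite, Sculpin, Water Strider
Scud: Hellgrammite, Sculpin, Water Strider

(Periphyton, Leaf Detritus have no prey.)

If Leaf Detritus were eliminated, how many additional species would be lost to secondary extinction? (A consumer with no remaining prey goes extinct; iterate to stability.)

1

Remove Leaf Detritus.
Round 1: Scud (all prey gone) → extinct.
No further losses. Total secondary extinctions: 1.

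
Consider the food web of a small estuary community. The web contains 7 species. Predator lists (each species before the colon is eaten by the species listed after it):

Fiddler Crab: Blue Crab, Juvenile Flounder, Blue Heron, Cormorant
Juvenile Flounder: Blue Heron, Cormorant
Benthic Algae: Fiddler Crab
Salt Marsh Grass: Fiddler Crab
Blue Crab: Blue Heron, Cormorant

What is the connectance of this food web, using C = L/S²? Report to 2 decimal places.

C = 0.20

The web has S = 7 species and L = 10 feeding links.
C = L / S² = 10 / 49 = 0.2041 ≈ 0.20.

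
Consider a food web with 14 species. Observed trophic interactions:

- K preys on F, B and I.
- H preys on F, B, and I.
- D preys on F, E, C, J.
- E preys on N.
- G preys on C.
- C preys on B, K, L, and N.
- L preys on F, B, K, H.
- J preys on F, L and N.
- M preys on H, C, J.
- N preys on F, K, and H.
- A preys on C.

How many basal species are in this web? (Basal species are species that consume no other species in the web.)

3

Basal species (no prey listed): B, F, I.
Count: 3.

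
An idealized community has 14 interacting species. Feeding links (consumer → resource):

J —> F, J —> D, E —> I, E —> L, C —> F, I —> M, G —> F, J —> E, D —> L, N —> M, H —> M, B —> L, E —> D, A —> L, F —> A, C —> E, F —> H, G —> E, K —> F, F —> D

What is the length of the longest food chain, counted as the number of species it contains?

4 species

One longest chain: M → I → E → G.
It has 4 species and 3 links.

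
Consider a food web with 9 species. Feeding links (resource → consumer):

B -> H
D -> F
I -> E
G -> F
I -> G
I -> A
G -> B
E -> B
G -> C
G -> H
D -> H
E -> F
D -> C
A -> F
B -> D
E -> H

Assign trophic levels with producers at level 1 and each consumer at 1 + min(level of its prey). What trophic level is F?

I is a producer → level 1.
G eats I → level 2.
F eats G → level 3.
No prey of F is below level 2, so 3 is the minimum.

Trophic level 3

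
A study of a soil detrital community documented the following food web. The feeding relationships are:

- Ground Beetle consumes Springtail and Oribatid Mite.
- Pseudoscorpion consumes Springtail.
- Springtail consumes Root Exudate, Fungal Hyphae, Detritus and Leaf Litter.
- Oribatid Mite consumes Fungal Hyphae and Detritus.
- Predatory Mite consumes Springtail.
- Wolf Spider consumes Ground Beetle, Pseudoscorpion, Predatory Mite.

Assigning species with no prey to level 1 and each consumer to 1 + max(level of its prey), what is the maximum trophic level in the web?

Basal resources (level 1): Leaf Litter, Detritus, Fungal Hyphae, Root Exudate.
Leaf Litter → Springtail → Predatory Mite → Wolf Spider gives Wolf Spider level 4.
No species has a prey at level 4, so no species reaches level 5.

4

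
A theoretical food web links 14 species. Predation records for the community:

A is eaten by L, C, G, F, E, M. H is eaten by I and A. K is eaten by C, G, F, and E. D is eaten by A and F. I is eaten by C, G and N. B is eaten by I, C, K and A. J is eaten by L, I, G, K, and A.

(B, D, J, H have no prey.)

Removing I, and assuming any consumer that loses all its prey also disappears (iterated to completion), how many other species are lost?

Remove I.
Round 1: N (all prey gone) → extinct.
No further losses. Total secondary extinctions: 1.

1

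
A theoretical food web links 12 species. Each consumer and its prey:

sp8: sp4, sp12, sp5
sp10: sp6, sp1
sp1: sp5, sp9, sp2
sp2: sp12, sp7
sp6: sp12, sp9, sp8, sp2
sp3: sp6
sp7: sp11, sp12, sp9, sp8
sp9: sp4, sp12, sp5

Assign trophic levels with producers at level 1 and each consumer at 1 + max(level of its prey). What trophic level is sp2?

sp4 is a producer → level 1.
sp9 eats sp4 (level 1); other prey at levels: sp12 1, sp5 1 → level 2.
sp7 eats sp9 (level 2); other prey at levels: sp11 1, sp12 1, sp8 2 → level 3.
sp2 eats sp7 (level 3); other prey at levels: sp12 1 → level 4.

Trophic level 4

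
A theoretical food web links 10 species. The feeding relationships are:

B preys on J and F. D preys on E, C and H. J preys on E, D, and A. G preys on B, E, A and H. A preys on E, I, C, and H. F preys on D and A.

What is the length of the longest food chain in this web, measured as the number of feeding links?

4 links

One longest chain: H → D → J → B → G.
It has 5 species and 4 links.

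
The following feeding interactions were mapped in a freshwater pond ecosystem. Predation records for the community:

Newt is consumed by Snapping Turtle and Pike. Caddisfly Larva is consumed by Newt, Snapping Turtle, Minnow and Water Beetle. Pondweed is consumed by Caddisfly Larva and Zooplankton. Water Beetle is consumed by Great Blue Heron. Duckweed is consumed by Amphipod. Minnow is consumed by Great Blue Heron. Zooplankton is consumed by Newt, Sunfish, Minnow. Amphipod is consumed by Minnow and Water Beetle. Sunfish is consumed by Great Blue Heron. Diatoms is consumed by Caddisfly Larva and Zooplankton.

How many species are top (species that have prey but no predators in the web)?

Top species (has prey, but nothing eats it): Pike, Great Blue Heron, Snapping Turtle.
Count: 3.

3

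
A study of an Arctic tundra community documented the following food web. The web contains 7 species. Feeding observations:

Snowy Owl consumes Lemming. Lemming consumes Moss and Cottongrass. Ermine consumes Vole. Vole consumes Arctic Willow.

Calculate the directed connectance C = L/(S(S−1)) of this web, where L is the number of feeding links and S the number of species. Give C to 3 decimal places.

C = 0.119

The web has S = 7 species and L = 5 feeding links.
C = L / (S(S−1)) = 5 / 42 = 0.1190 ≈ 0.119.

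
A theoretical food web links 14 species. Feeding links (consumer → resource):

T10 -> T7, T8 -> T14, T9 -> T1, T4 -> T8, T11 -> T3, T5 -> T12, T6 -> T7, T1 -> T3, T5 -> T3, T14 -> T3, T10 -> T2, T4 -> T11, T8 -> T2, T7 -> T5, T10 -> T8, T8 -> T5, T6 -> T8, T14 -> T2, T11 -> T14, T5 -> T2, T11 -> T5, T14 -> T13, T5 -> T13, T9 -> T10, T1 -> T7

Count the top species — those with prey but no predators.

3

Top species (has prey, but nothing eats it): T4, T6, T9.
Count: 3.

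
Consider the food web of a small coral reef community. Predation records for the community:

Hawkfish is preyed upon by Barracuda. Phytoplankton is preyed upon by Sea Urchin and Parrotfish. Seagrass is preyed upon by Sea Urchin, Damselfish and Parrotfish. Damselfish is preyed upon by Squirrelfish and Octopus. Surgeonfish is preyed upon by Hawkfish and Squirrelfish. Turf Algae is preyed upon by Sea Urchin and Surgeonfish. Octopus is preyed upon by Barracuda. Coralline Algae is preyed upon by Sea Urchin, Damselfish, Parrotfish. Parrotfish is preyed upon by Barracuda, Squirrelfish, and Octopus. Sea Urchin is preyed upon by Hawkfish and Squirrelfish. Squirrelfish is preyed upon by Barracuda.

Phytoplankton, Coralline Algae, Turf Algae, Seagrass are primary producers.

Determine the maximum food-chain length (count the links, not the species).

One longest chain: Turf Algae → Surgeonfish → Hawkfish → Barracuda.
It has 4 species and 3 links.

3 links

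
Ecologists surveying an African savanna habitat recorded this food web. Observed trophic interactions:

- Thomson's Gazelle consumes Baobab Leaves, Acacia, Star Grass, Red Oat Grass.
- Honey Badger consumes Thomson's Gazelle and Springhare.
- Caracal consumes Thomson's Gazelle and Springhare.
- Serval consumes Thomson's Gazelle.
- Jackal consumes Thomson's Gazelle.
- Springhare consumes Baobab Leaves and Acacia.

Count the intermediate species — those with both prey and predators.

Intermediate species (has both prey and predators): Springhare, Thomson's Gazelle.
Count: 2.

2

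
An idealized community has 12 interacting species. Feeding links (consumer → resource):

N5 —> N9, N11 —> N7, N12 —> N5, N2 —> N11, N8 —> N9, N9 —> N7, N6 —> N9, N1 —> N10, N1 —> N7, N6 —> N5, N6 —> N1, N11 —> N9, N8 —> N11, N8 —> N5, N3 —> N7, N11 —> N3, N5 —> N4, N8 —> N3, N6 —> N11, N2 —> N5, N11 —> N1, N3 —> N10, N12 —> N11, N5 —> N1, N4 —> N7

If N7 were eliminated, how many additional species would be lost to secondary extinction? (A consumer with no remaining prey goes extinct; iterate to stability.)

Remove N7.
Round 1: N4 (all prey gone), N9 (all prey gone) → extinct.
No further losses. Total secondary extinctions: 2.

2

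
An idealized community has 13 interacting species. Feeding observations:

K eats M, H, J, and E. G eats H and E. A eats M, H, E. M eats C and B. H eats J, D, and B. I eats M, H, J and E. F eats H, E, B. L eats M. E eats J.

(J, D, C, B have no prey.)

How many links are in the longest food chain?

One longest chain: C → M → L.
It has 3 species and 2 links.

2 links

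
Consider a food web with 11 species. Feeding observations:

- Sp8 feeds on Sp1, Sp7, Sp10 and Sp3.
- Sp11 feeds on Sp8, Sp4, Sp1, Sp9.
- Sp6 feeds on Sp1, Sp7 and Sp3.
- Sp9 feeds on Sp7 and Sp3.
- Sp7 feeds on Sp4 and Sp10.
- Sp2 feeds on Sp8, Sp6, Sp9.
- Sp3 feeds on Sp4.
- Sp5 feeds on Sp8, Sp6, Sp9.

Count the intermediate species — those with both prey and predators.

Intermediate species (has both prey and predators): Sp7, Sp3, Sp8, Sp9, Sp6.
Count: 5.

5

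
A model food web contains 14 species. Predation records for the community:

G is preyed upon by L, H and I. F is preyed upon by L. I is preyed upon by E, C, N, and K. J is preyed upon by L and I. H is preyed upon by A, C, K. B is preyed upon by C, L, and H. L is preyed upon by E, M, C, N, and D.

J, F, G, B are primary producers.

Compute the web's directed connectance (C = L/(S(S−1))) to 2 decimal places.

C = 0.12

The web has S = 14 species and L = 21 feeding links.
C = L / (S(S−1)) = 21 / 182 = 0.1154 ≈ 0.12.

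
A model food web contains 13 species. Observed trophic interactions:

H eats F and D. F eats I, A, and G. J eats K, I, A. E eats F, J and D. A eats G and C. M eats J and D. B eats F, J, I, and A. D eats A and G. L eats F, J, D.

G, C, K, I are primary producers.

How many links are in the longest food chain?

One longest chain: G → A → F → H.
It has 4 species and 3 links.

3 links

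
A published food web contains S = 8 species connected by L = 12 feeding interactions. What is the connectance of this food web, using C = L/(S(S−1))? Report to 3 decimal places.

The web has S = 8 species and L = 12 feeding links.
C = L / (S(S−1)) = 12 / 56 = 0.2143 ≈ 0.214.

C = 0.214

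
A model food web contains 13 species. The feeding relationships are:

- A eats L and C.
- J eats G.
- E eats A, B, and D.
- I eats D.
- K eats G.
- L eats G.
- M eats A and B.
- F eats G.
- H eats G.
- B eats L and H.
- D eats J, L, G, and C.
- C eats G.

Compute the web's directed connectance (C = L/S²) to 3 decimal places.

The web has S = 13 species and L = 20 feeding links.
C = L / S² = 20 / 169 = 0.1183 ≈ 0.118.

C = 0.118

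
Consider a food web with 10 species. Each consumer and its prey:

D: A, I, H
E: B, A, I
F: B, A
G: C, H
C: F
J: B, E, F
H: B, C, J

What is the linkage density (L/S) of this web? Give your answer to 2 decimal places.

There are L = 17 links among S = 10 species.
L/S = 17/10 = 1.7000 ≈ 1.70.

L/S = 1.70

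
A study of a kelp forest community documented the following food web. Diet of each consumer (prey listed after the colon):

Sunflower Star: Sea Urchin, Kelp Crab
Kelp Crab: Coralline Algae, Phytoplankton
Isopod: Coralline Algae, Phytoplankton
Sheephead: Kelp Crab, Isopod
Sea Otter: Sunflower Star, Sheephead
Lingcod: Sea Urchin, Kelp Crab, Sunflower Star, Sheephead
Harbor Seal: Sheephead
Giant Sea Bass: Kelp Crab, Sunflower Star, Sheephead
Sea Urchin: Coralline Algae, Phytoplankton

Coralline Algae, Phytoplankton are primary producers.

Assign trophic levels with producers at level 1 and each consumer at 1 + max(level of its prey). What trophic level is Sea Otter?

Trophic level 4

Coralline Algae is a producer → level 1.
Sea Urchin eats Coralline Algae (level 1); other prey at levels: Phytoplankton 1 → level 2.
Sunflower Star eats Sea Urchin (level 2); other prey at levels: Kelp Crab 2 → level 3.
Sea Otter eats Sunflower Star (level 3); other prey at levels: Sheephead 3 → level 4.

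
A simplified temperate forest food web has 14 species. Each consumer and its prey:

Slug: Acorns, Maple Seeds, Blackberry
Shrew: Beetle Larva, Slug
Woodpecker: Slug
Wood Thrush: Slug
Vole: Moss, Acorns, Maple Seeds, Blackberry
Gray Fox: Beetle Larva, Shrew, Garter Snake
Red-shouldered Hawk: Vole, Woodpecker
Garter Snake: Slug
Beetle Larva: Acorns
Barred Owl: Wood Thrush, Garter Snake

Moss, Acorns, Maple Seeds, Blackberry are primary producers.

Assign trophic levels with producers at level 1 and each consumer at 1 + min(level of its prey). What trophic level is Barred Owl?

Acorns is a producer → level 1.
Slug eats Acorns → level 2.
Wood Thrush eats Slug → level 3.
Barred Owl eats Wood Thrush → level 4.
No prey of Barred Owl is below level 3, so 4 is the minimum.

Trophic level 4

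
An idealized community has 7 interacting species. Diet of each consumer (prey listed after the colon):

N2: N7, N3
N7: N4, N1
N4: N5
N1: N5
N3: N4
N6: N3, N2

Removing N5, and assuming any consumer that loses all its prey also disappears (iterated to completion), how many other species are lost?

Remove N5.
Round 1: N4 (all prey gone), N1 (all prey gone) → extinct.
Round 2: N7 (all prey gone), N3 (all prey gone) → extinct.
Round 3: N2 (all prey gone) → extinct.
Round 4: N6 (all prey gone) → extinct.
No further losses. Total secondary extinctions: 6.

6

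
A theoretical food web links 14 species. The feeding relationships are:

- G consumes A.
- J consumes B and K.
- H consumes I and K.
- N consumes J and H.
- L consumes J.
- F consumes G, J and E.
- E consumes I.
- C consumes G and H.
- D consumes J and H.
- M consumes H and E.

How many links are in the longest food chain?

2 links

One longest chain: K → H → C.
It has 3 species and 2 links.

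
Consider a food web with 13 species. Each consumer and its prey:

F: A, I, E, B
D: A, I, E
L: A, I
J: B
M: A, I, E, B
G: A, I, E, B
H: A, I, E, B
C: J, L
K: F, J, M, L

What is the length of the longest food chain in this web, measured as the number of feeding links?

One longest chain: A → L → K.
It has 3 species and 2 links.

2 links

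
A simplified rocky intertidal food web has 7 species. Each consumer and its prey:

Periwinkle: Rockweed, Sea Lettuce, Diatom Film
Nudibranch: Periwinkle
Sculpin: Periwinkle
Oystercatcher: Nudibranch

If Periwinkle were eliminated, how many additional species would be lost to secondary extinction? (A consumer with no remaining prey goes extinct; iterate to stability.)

3

Remove Periwinkle.
Round 1: Sculpin (all prey gone), Nudibranch (all prey gone) → extinct.
Round 2: Oystercatcher (all prey gone) → extinct.
No further losses. Total secondary extinctions: 3.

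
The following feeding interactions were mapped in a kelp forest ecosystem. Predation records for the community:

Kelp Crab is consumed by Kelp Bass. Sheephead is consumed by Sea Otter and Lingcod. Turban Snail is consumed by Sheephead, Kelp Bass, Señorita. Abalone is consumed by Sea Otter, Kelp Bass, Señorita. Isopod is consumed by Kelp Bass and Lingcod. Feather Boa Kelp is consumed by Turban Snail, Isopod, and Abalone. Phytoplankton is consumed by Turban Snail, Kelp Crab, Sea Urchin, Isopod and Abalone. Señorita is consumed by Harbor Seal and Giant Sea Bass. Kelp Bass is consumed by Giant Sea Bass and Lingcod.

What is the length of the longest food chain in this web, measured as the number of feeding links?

One longest chain: Phytoplankton → Turban Snail → Señorita → Harbor Seal.
It has 4 species and 3 links.

3 links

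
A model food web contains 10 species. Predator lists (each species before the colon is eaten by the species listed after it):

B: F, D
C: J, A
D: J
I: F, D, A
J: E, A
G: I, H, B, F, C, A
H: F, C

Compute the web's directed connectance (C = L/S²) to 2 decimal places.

The web has S = 10 species and L = 18 feeding links.
C = L / S² = 18 / 100 = 0.1800 ≈ 0.18.

C = 0.18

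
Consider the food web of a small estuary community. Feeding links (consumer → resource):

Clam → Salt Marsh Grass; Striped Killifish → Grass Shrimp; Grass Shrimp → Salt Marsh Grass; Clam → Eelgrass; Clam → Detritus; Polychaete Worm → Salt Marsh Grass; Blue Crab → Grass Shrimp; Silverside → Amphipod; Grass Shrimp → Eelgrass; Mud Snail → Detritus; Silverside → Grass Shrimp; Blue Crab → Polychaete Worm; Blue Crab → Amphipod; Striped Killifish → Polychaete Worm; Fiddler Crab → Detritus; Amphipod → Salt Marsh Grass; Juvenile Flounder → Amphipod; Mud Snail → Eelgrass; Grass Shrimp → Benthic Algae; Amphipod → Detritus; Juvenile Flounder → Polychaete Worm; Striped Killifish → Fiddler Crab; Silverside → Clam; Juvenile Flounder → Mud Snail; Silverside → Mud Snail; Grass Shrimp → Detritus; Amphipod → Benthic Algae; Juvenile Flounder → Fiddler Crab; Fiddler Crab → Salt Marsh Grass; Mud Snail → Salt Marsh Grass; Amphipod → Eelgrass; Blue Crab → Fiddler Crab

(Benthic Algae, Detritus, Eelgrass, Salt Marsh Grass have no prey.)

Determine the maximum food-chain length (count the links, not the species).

One longest chain: Detritus → Fiddler Crab → Blue Crab.
It has 3 species and 2 links.

2 links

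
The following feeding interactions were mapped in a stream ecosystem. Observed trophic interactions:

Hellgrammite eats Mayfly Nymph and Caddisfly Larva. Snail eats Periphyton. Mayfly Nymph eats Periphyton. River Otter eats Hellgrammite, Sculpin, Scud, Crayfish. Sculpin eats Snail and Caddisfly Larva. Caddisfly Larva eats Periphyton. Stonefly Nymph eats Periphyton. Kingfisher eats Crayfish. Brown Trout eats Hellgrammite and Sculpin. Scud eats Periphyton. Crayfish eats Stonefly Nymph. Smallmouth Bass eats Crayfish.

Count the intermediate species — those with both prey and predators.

8

Intermediate species (has both prey and predators): Mayfly Nymph, Caddisfly Larva, Snail, Stonefly Nymph, Scud, Crayfish, Hellgrammite, Sculpin.
Count: 8.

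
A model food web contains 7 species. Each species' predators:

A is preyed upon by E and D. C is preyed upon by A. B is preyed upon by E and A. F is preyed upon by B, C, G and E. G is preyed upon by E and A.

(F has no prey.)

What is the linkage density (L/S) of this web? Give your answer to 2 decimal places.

There are L = 11 links among S = 7 species.
L/S = 11/7 = 1.5714 ≈ 1.57.

L/S = 1.57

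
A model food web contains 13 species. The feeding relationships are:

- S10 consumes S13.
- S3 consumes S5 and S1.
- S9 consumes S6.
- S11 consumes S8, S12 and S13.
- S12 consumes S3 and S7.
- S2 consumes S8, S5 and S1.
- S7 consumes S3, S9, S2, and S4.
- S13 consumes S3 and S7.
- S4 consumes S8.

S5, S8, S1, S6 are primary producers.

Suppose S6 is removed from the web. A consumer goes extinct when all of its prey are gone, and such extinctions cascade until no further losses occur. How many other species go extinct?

1

Remove S6.
Round 1: S9 (all prey gone) → extinct.
No further losses. Total secondary extinctions: 1.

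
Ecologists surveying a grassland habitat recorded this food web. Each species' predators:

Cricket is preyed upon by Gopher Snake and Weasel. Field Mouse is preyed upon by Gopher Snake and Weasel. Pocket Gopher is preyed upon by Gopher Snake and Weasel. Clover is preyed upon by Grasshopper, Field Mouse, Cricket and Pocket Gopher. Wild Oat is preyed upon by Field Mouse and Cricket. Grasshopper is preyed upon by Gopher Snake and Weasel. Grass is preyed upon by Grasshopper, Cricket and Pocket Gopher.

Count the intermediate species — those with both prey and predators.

4

Intermediate species (has both prey and predators): Grasshopper, Field Mouse, Cricket, Pocket Gopher.
Count: 4.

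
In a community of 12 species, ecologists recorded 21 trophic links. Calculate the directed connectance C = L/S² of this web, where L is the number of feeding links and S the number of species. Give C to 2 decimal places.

The web has S = 12 species and L = 21 feeding links.
C = L / S² = 21 / 144 = 0.1458 ≈ 0.15.

C = 0.15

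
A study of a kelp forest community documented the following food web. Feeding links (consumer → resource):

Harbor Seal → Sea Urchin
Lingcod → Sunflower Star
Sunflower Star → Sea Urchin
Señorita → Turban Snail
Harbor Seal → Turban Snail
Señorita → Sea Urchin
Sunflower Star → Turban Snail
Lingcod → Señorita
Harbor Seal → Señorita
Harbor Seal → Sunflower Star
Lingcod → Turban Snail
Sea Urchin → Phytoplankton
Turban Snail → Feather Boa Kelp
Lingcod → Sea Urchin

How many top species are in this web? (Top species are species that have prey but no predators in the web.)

2

Top species (has prey, but nothing eats it): Lingcod, Harbor Seal.
Count: 2.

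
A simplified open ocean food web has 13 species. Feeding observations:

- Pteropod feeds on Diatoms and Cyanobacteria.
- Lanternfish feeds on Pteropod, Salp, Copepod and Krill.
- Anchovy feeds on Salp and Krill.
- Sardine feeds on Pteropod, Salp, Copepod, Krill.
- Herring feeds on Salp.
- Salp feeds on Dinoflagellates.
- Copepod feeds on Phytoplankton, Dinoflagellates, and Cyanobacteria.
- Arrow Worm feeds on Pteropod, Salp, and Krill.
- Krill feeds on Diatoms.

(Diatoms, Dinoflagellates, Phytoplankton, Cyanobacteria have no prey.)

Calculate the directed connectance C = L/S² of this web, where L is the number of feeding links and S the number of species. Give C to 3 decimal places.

C = 0.124

The web has S = 13 species and L = 21 feeding links.
C = L / S² = 21 / 169 = 0.1243 ≈ 0.124.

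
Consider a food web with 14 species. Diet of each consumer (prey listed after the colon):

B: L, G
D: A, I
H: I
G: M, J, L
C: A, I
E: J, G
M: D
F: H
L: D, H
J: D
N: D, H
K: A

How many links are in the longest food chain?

4 links

One longest chain: A → D → L → G → B.
It has 5 species and 4 links.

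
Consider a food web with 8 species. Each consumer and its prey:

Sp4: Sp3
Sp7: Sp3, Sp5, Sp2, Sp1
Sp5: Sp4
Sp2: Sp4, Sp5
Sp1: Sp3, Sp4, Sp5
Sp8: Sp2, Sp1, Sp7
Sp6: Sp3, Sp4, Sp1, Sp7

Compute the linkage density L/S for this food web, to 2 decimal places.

L/S = 2.25

There are L = 18 links among S = 8 species.
L/S = 18/8 = 2.2500 ≈ 2.25.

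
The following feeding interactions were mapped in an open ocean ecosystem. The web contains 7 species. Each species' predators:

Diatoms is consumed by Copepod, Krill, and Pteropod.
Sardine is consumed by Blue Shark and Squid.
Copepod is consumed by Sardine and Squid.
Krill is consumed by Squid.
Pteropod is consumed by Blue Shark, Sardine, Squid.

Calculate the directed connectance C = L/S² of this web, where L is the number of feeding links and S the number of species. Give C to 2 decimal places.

C = 0.22

The web has S = 7 species and L = 11 feeding links.
C = L / S² = 11 / 49 = 0.2245 ≈ 0.22.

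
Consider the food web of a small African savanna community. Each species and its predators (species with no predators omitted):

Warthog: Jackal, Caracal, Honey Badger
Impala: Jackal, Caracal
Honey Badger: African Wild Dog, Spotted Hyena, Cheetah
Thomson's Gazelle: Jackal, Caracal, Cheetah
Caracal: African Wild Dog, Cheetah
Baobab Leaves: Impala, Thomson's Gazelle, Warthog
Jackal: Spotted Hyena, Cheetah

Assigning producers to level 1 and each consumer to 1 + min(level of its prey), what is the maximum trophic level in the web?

4

Producers (level 1): Baobab Leaves.
Following each consumer down to its lowest-level prey: Baobab Leaves → Impala → Jackal → Spotted Hyena (levels 1 through 4).
All prey of Spotted Hyena (Jackal 3, Honey Badger 3) are at level 3 or above, so Spotted Hyena is at level 1 + 3 = 4.
Every consumer has at least one prey at level 3 or below, so none exceeds level 4.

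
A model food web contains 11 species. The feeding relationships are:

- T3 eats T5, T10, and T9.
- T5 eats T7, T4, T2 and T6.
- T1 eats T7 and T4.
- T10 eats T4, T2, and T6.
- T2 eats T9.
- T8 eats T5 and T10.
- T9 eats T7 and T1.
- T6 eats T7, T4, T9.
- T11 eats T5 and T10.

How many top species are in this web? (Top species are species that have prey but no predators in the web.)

Top species (has prey, but nothing eats it): T8, T3, T11.
Count: 3.

3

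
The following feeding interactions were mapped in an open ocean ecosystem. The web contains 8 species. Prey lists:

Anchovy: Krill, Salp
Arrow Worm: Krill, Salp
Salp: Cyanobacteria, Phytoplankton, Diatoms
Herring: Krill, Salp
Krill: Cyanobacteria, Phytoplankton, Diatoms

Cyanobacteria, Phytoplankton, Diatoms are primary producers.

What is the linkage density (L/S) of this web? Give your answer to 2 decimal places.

L/S = 1.50

There are L = 12 links among S = 8 species.
L/S = 12/8 = 1.5000 ≈ 1.50.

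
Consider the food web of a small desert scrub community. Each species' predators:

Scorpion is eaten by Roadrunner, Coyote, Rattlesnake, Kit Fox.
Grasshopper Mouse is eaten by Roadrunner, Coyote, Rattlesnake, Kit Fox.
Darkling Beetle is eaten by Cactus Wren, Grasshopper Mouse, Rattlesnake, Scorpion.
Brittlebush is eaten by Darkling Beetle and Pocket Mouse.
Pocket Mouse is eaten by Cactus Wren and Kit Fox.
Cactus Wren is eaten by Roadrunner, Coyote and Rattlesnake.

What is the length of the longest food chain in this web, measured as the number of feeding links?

One longest chain: Brittlebush → Darkling Beetle → Cactus Wren → Coyote.
It has 4 species and 3 links.

3 links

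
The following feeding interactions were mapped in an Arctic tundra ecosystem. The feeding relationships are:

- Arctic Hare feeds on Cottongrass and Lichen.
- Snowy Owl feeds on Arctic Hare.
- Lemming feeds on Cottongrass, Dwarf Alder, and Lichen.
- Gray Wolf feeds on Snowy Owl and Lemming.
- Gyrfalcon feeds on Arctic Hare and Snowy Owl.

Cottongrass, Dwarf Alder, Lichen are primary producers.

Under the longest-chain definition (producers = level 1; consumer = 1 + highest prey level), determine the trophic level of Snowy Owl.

Trophic level 3

Cottongrass is a producer → level 1.
Arctic Hare eats Cottongrass (level 1); other prey at levels: Lichen 1 → level 2.
Snowy Owl eats Arctic Hare → level 3.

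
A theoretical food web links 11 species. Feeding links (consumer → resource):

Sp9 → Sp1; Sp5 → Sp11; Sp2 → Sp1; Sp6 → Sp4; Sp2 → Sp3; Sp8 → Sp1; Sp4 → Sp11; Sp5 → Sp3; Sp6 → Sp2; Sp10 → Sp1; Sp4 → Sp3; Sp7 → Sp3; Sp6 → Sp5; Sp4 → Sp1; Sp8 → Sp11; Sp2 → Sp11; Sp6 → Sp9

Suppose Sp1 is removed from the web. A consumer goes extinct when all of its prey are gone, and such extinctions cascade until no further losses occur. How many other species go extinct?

2

Remove Sp1.
Round 1: Sp10 (all prey gone), Sp9 (all prey gone) → extinct.
No further losses. Total secondary extinctions: 2.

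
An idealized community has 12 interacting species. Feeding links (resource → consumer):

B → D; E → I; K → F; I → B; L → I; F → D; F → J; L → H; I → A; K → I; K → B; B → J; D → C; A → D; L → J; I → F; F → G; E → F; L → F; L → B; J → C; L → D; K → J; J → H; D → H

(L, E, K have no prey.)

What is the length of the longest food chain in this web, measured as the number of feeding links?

One longest chain: L → I → B → J → H.
It has 5 species and 4 links.

4 links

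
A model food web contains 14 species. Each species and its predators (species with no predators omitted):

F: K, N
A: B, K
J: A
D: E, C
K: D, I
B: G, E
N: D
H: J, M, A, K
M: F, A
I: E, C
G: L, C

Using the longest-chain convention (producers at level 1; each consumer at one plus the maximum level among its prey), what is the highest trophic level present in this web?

6

Producers (level 1): H.
H → M → F → K → D → C gives C level 6.
No species has a prey at level 6, so no species reaches level 7.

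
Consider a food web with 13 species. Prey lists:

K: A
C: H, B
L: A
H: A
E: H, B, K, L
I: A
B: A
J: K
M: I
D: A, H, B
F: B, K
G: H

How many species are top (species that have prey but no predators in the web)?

Top species (has prey, but nothing eats it): D, F, C, E, J, M, G.
Count: 7.

7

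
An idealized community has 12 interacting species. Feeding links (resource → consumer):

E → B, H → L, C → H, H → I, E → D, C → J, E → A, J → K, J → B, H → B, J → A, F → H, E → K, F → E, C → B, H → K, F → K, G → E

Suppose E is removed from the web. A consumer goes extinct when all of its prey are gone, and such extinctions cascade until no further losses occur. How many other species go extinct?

Remove E.
Round 1: D (all prey gone) → extinct.
No further losses. Total secondary extinctions: 1.

1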